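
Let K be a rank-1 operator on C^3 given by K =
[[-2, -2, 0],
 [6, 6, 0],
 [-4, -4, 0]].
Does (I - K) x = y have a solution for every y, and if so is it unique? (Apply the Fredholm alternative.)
(I - K) is invertible (det(I - K) = -3 ≠ 0), so for every y in C^3 the equation (I - K) x = y has a unique solution.

K has rank 1, so it is an outer product K = u v^T: every row of K is a multiple of one row vector. Reading off the entries, u = (1, -3, 2) and v = (-2, -2, 0) (row i of K equals u_i·v^T). A rank-one matrix u v^T satisfies K u = u (v·u) and kills the (2)-dimensional subspace v^⊥, so its characteristic polynomial is lambda^2 (lambda - v·u) with v·u = tr K = 4. Hence the eigenvalues of I - K are 1 (multiplicity 2) and 1 - (4) = -3, so det(I - K) = -3. (Direct check: I - K =
[[3, 2, 0],
 [-6, -5, 0],
 [4, 4, 1]]
has determinant -3.) The finite-dimensional Fredholm alternative says: either (I - K) is invertible, or ker(I - K) ≠ {0} and then range(I - K) = ker((I - K)^*)^⊥, with dim ker(I - K) = dim ker((I - K)^*). Since det(I - K) ≠ 0, 1 is not an eigenvalue of K and ker(I - K) = {0}, so we are in the first case: for every y there is a unique x = (I - K)^(-1) y. Explicitly, by the Sherman–Morrison formula, (I - u v^T)^(-1) = I + u v^T/(1 - v·u), i.e. (I - K)^(-1) = I + K/(-3).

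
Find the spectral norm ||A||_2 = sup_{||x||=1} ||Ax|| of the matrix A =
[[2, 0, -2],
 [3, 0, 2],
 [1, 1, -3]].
||A||_2 ≈ 4.2302 (= sqrt(largest eigenvalue of A^T A))

||A||_2 = sigma_max(A) = sqrt(lambda_max(A^T A)). Form the symmetric matrix M = A^T A =
[[14, 1, -1],
 [1, 1, -3],
 [-1, -3, 17]].
Its characteristic polynomial (trace, sum of principal 2x2 minors, determinant of M give the coefficients) is
  p(λ) = det(λ I - M) = λ^3 - 32λ^2 + 258λ - 100.
No integer candidate from the rational root theorem (±divisors of 100) is a root, so the roots are irrational. The cubic discriminant is Δ = 951088 > 0, so there are three distinct real roots. p(0) = -100 and p(1) = 127 have opposite signs, so a root lies in (0, 1); Newton's method refines it to λ ≈ 0.408. p(13) = 43 and p(14) = -16 have opposite signs, so a root lies in (13, 14); Newton's method refines it to λ ≈ 13.6977. p(17) = -49 and p(18) = 8 have opposite signs, so a root lies in (17, 18); Newton's method refines it to λ ≈ 17.8943. Check (Vieta): the three roots sum to 32, matching tr M = 32.
So the eigenvalues of A^T A are ≈ 0.408, 13.6977, 17.8943 (all ≥ 0, as they must be for A^T A). The largest is λ_max ≈ 17.8943, hence ||A||_2 = sqrt(λ_max) ≈ 4.2302.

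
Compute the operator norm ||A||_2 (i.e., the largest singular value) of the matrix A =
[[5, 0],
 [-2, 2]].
||A||_2 = sqrt((33 + sqrt(689))/2) ≈ 5.4428 (= sqrt(largest eigenvalue of A^T A))

||A||_2 = sigma_max(A) = sqrt(lambda_max(A^T A)). Form the symmetric matrix M = A^T A =
[[29, -4],
 [-4, 4]].
Its characteristic polynomial (trace, determinant of M give the coefficients) is
  p(λ) = det(λ I - M) = λ^2 - 33λ + 100.
For λ^2 - 33λ + 100 the discriminant is 689. It is nonnegative but not a perfect square, so the roots are real and irrational: λ = (33 ± sqrt(689))/2 ≈ 29.6244, 3.3756.
So the eigenvalues of A^T A are ≈ 3.3756, 29.6244 (all ≥ 0, as they must be for A^T A). The largest is λ_max = (33 + sqrt(689))/2 ≈ 29.6244, hence ||A||_2 = sqrt(λ_max) = sqrt((33 + sqrt(689))/2) ≈ 5.4428.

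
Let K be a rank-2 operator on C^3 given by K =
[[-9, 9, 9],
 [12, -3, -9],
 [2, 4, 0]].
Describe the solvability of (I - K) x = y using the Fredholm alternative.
(I - K) is invertible (det(I - K) = -50 ≠ 0), so for every y in C^3 the equation (I - K) x = y has a unique solution.

K has rank 2 and factors as K = U V^T = u1 v1^T + u2 v2^T with u1 = (0, -3, -2), v1 = (-1, -2, 0), u2 = (3, -3, 0), v2 = (-3, 3, 3) (multiplying out reproduces the displayed K). The nonzero eigenvalues of U V^T coincide with those of the 2 x 2 matrix G = V^T U = [[v1·u1, v1·u2], [v2·u1, v2·u2]] = [[6, 3], [-15, -18]], and by the Sylvester determinant identity det(I_3 - U V^T) = det(I_2 - V^T U) = det([[-5, -3], [15, 19]]) = (-5)(19) - (-3)(15) = -50. (Direct check: I - K =
[[10, -9, -9],
 [-12, 4, 9],
 [-2, -4, 1]]
has determinant -50.) The finite-dimensional Fredholm alternative says: either (I - K) is invertible, or ker(I - K) ≠ {0} and then range(I - K) = ker((I - K)^*)^⊥, with dim ker(I - K) = dim ker((I - K)^*). Since det(I - K) ≠ 0, 1 is not an eigenvalue of K and ker(I - K) = {0}, so we are in the first case: for every y there is a unique x = (I - K)^(-1) y. (Explicitly, by the Woodbury identity, (I - U V^T)^(-1) = I + U (I_2 - G)^(-1) V^T.)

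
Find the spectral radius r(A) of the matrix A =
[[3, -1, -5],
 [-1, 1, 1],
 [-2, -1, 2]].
r(A) ≈ 5.6334

The eigenvalues of A are the roots of its characteristic polynomial. With M = A (coefficients from the trace, the sum of principal 2x2 minors, and det A):
  p(λ) = det(λ I - M) = λ^3 - 6λ^2 + λ + 6.
No integer candidate from the rational root theorem (±divisors of 6) is a root, so the roots are irrational. The cubic discriminant is Δ = 3596 > 0, so there are three distinct real roots. p(-1) = -2 and p(0) = 6 have opposite signs, so a root lies in (-1, 0); Newton's method refines it to λ ≈ -0.8649. p(1) = 2 and p(2) = -8 have opposite signs, so a root lies in (1, 2); Newton's method refines it to λ ≈ 1.2315. p(5) = -14 and p(6) = 12 have opposite signs, so a root lies in (5, 6); Newton's method refines it to λ ≈ 5.6334. Check (Vieta): the three roots sum to 6, matching tr M = 6.
Thus the eigenvalues (to 4 decimals) are -0.8649 (modulus 0.8649); 1.2315 (modulus 1.2315); 5.6334 (modulus 5.6334). The spectral radius is the largest modulus: r(A) ≈ 5.6334. (Cross-check: r(A) ≤ ||A||_2 ≈ 6.6348; equality holds whenever A is normal, though it can also hold for some non-normal A.)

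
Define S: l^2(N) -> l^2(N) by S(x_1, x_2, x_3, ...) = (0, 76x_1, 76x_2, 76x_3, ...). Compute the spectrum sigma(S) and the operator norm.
sigma(S) = closed disk {z in C : |z| ≤ 76}; ||S|| = 76

Note S = 76·U where U is the unit right shift (U x)_k = x_{k-1} (with x_0 := 0); so ||S|| = 76||U|| and sigma(S) = 76·sigma(U). ||S x||^2 = sum_{k≥1} |76x_k|^2 = 5776||x||^2, so ||S|| = 76 and sigma(S) ⊂ {|z| ≤ 76}. For any |lambda| < 76, the equation (S - lambda I) x = 0 forces x_1 = 0, then 76x_k = lambda x_{k+1} ⇒ x = 0, so S has no eigenvalues. But (S - lambda I) is not surjective for |lambda| < 76: solving (S - lambda I) x = e_1 would require x_n proportional to (lambda/76)^(-n), which is not in l^2. So every |lambda| < 76 lies in the residual spectrum. The boundary |lambda| = 76 is in the approximate point spectrum (the spectrum is closed). Hence sigma(S) is the closed disk of radius 76.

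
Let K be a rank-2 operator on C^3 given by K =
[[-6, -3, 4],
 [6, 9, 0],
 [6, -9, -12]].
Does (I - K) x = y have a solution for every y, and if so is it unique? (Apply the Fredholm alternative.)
(I - K) is invertible (det(I - K) = -86 ≠ 0), so for every y in C^3 the equation (I - K) x = y has a unique solution.

K has rank 2 and factors as K = U V^T = u1 v1^T + u2 v2^T with u1 = (-1, 3, -3), v1 = (0, 3, 2), u2 = (2, -2, -2), v2 = (-3, 0, 3) (multiplying out reproduces the displayed K). The nonzero eigenvalues of U V^T coincide with those of the 2 x 2 matrix G = V^T U = [[v1·u1, v1·u2], [v2·u1, v2·u2]] = [[3, -10], [-6, -12]], and by the Sylvester determinant identity det(I_3 - U V^T) = det(I_2 - V^T U) = det([[-2, 10], [6, 13]]) = (-2)(13) - (10)(6) = -86. (Direct check: I - K =
[[7, 3, -4],
 [-6, -8, 0],
 [-6, 9, 13]]
has determinant -86.) The finite-dimensional Fredholm alternative says: either (I - K) is invertible, or ker(I - K) ≠ {0} and then range(I - K) = ker((I - K)^*)^⊥, with dim ker(I - K) = dim ker((I - K)^*). Since det(I - K) ≠ 0, 1 is not an eigenvalue of K and ker(I - K) = {0}, so we are in the first case: for every y there is a unique x = (I - K)^(-1) y. (Explicitly, by the Woodbury identity, (I - U V^T)^(-1) = I + U (I_2 - G)^(-1) V^T.)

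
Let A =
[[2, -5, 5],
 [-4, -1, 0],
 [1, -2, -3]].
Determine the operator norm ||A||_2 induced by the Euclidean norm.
||A||_2 ≈ 7.3784 (= sqrt(largest eigenvalue of A^T A))

||A||_2 = sigma_max(A) = sqrt(lambda_max(A^T A)). Form the symmetric matrix M = A^T A =
[[21, -8, 7],
 [-8, 30, -19],
 [7, -19, 34]].
Its characteristic polynomial (trace, sum of principal 2x2 minors, determinant of M give the coefficients) is
  p(λ) = det(λ I - M) = λ^3 - 85λ^2 + 1890λ - 12321.
No integer candidate from the rational root theorem (±divisors of 12321) is a root, so the roots are irrational. The cubic discriminant is Δ = 66655593 > 0, so there are three distinct real roots. p(12) = -153 and p(13) = 81 have opposite signs, so a root lies in (12, 13); Newton's method refines it to λ ≈ 12.6055. p(17) = 157 and p(18) = -9 have opposite signs, so a root lies in (17, 18); Newton's method refines it to λ ≈ 17.9542. p(54) = -657 and p(55) = 879 have opposite signs, so a root lies in (54, 55); Newton's method refines it to λ ≈ 54.4403. Check (Vieta): the three roots sum to 85, matching tr M = 85.
So the eigenvalues of A^T A are ≈ 12.6055, 17.9542, 54.4403 (all ≥ 0, as they must be for A^T A). The largest is λ_max ≈ 54.4403, hence ||A||_2 = sqrt(λ_max) ≈ 7.3784.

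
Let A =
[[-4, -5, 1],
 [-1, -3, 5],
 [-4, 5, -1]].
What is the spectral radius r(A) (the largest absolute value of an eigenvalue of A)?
r(A) ≈ 6.5424

The eigenvalues of A are the roots of its characteristic polynomial. With M = A (coefficients from the trace, the sum of principal 2x2 minors, and det A):
  p(λ) = det(λ I - M) = λ^3 + 8λ^2 - 7λ - 176.
No integer candidate from the rational root theorem (±divisors of 176) is a root, so the roots are irrational. The cubic discriminant is Δ = -293988 < 0, so there is one real root and a complex-conjugate pair. p(4) = -12 and p(5) = 114 have opposite signs, so a root lies in (4, 5); Newton's method refines it to λ ≈ 4.1119. Dividing out (λ - (4.1119)) leaves approximately λ^2 + 12.1119λ + 42.8027. For λ^2 + 12.1119λ + 42.8027 the discriminant is -24.5131. It is negative, so the remaining roots are the complex-conjugate pair λ ≈ -6.0559 ± 2.4755i. Their product equals the constant term, so |λ|^2 ≈ 42.8027 and |λ| ≈ 6.5424.
Thus the eigenvalues (to 4 decimals) are 4.1119 (modulus 4.1119); -6.0559 ± 2.4755i (modulus 6.5424). The spectral radius is the largest modulus: r(A) ≈ 6.5424. (Cross-check: r(A) ≤ ||A||_2 ≈ 8.5622; equality holds whenever A is normal, though it can also hold for some non-normal A.)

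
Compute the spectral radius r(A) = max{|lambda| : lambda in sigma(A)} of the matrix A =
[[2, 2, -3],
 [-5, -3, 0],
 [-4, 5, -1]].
r(A) ≈ 4.8262

The eigenvalues of A are the roots of its characteristic polynomial. With M = A (coefficients from the trace, the sum of principal 2x2 minors, and det A):
  p(λ) = det(λ I - M) = λ^3 + 2λ^2 - 7λ - 107.
No integer candidate from the rational root theorem (±divisors of 107) is a root, so the roots are irrational. The cubic discriminant is Δ = -277167 < 0, so there is one real root and a complex-conjugate pair. p(4) = -39 and p(5) = 33 have opposite signs, so a root lies in (4, 5); Newton's method refines it to λ ≈ 4.5939. Dividing out (λ - (4.5939)) leaves approximately λ^2 + 6.5939λ + 23.2917. For λ^2 + 6.5939λ + 23.2917 the discriminant is -49.6874. It is negative, so the remaining roots are the complex-conjugate pair λ ≈ -3.297 ± 3.5245i. Their product equals the constant term, so |λ|^2 ≈ 23.2917 and |λ| ≈ 4.8262.
Thus the eigenvalues (to 4 decimals) are 4.5939 (modulus 4.5939); -3.297 ± 3.5245i (modulus 4.8262). The spectral radius is the largest modulus: r(A) ≈ 4.8262. (Cross-check: r(A) ≤ ||A||_2 ≈ 6.7195; equality holds whenever A is normal, though it can also hold for some non-normal A.)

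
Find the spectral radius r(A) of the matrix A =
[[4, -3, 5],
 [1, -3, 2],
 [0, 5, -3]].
r(A) ≈ 5.5655

The eigenvalues of A are the roots of its characteristic polynomial. With M = A (coefficients from the trace, the sum of principal 2x2 minors, and det A):
  p(λ) = det(λ I - M) = λ^3 + 2λ^2 - 22λ - 12.
No integer candidate from the rational root theorem (±divisors of 12) is a root, so the roots are irrational. The cubic discriminant is Δ = 50528 > 0, so there are three distinct real roots. p(-6) = -24 and p(-5) = 23 have opposite signs, so a root lies in (-6, -5); Newton's method refines it to λ ≈ -5.5655. p(-1) = 11 and p(0) = -12 have opposite signs, so a root lies in (-1, 0); Newton's method refines it to λ ≈ -0.5269. p(4) = -4 and p(5) = 53 have opposite signs, so a root lies in (4, 5); Newton's method refines it to λ ≈ 4.0924. Check (Vieta): the three roots sum to -2, matching tr M = -2.
Thus the eigenvalues (to 4 decimals) are -5.5655 (modulus 5.5655); -0.5269 (modulus 0.5269); 4.0924 (modulus 4.0924). The spectral radius is the largest modulus: r(A) ≈ 5.5655. (Cross-check: r(A) ≤ ||A||_2 ≈ 9.2937; equality holds whenever A is normal, though it can also hold for some non-normal A.)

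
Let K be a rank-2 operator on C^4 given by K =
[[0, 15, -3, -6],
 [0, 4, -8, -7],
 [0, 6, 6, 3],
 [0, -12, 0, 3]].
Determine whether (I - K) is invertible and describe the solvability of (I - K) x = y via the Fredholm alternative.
(I - K) is invertible (det(I - K) = 6 ≠ 0), so for every y in C^4 the equation (I - K) x = y has a unique solution.

K has rank 2 and factors as K = U V^T = u1 v1^T + u2 v2^T with u1 = (3, 2, 0, -2), v1 = (0, 3, -3, -3), u2 = (-3, 1, -3, 3), v2 = (0, -2, -2, -1) (multiplying out reproduces the displayed K). The nonzero eigenvalues of U V^T coincide with those of the 2 x 2 matrix G = V^T U = [[v1·u1, v1·u2], [v2·u1, v2·u2]] = [[12, 3], [-2, 1]], and by the Sylvester determinant identity det(I_4 - U V^T) = det(I_2 - V^T U) = det([[-11, -3], [2, 0]]) = (-11)(0) - (-3)(2) = 6. (Direct check: I - K =
[[1, -15, 3, 6],
 [0, -3, 8, 7],
 [0, -6, -5, -3],
 [0, 12, 0, -2]]
has determinant 6.) The finite-dimensional Fredholm alternative says: either (I - K) is invertible, or ker(I - K) ≠ {0} and then range(I - K) = ker((I - K)^*)^⊥, with dim ker(I - K) = dim ker((I - K)^*). Since det(I - K) ≠ 0, 1 is not an eigenvalue of K and ker(I - K) = {0}, so we are in the first case: for every y there is a unique x = (I - K)^(-1) y. (Explicitly, by the Woodbury identity, (I - U V^T)^(-1) = I + U (I_2 - G)^(-1) V^T.)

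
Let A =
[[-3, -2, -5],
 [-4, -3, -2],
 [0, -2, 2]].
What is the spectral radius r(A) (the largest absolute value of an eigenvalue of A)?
r(A) ≈ 6.7787

The eigenvalues of A are the roots of its characteristic polynomial. With M = A (coefficients from the trace, the sum of principal 2x2 minors, and det A):
  p(λ) = det(λ I - M) = λ^3 + 4λ^2 - 15λ + 26.
No integer candidate from the rational root theorem (±divisors of 26) is a root, so the roots are irrational. The cubic discriminant is Δ = -35888 < 0, so there is one real root and a complex-conjugate pair. p(-7) = -16 and p(-6) = 44 have opposite signs, so a root lies in (-7, -6); Newton's method refines it to λ ≈ -6.7787. Dividing out (λ - (-6.7787)) leaves approximately λ^2 - 2.7787λ + 3.8356. For λ^2 - 2.7787λ + 3.8356 the discriminant is -7.6213. It is negative, so the remaining roots are the complex-conjugate pair λ ≈ 1.3893 ± 1.3803i. Their product equals the constant term, so |λ|^2 ≈ 3.8356 and |λ| ≈ 1.9585.
Thus the eigenvalues (to 4 decimals) are -6.7787 (modulus 6.7787); 1.3893 ± 1.3803i (modulus 1.9585). The spectral radius is the largest modulus: r(A) ≈ 6.7787. (Cross-check: r(A) ≤ ||A||_2 ≈ 7.8778; equality holds whenever A is normal, though it can also hold for some non-normal A.)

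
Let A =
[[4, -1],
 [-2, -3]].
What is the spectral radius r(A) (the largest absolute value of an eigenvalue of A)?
r(A) = (1 + sqrt(57))/2 ≈ 4.2749

The eigenvalues of A are the roots of its characteristic polynomial. With M = A (coefficients from the trace and determinant):
  p(λ) = det(λ I - M) = λ^2 - λ - 14.
For λ^2 - λ - 14 the discriminant is 57. It is nonnegative but not a perfect square, so the roots are real and irrational: λ = (1 ± sqrt(57))/2 ≈ 4.2749, -3.2749.
Thus the eigenvalues (to 4 decimals) are 4.2749 (modulus 4.2749); -3.2749 (modulus 3.2749). The spectral radius is the largest modulus: r(A) = (1 + sqrt(57))/2 ≈ 4.2749. (Cross-check: r(A) ≤ ||A||_2 ≈ 4.515; equality holds whenever A is normal, though it can also hold for some non-normal A.)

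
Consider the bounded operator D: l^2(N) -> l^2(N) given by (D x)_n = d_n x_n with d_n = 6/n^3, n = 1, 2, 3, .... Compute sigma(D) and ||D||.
sigma(D) = {6/n^3 : n ≥ 1} ∪ {0}; ||D|| = 6

A bounded diagonal operator on l^2 with diagonal entries d_n has spectrum equal to the closure of {d_n : n ≥ 1}: every d_n is an eigenvalue (with eigenvector e_n), so {d_n} ⊂ sigma(D); the spectrum is closed, so its closure is too; and for lambda not in the closure, (D - lambda I) has bounded inverse (the diagonal entries 1/(d_n - lambda) are bounded). For our sequence d_n = 6/n^3, n = 1, 2, 3, ...:
  - {d_n} = {6/n^3 : n ≥ 1}; the only limit point is 0
  - closure = {6/n^3 : n ≥ 1} ∪ {0}
For the norm: a diagonal operator has ||D|| = sup_n |d_n|. Here d_n = 6/n^3 is positive and decreasing, so sup_n |d_n| = d_1 = 6. So ||D|| = 6.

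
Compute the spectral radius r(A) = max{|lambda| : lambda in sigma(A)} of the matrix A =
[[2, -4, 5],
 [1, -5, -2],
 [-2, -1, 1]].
r(A) ≈ 5.1945

The eigenvalues of A are the roots of its characteristic polynomial. With M = A (coefficients from the trace, the sum of principal 2x2 minors, and det A):
  p(λ) = det(λ I - M) = λ^3 + 2λ^2 - λ + 81.
No integer candidate from the rational root theorem (±divisors of 81) is a root, so the roots are irrational. The cubic discriminant is Δ = -182647 < 0, so there is one real root and a complex-conjugate pair. p(-6) = -57 and p(-5) = 11 have opposite signs, so a root lies in (-6, -5); Newton's method refines it to λ ≈ -5.1945. Dividing out (λ - (-5.1945)) leaves approximately λ^2 - 3.1945λ + 15.5935. For λ^2 - 3.1945λ + 15.5935 the discriminant is -52.1695. It is negative, so the remaining roots are the complex-conjugate pair λ ≈ 1.5972 ± 3.6114i. Their product equals the constant term, so |λ|^2 ≈ 15.5935 and |λ| ≈ 3.9489.
Thus the eigenvalues (to 4 decimals) are -5.1945 (modulus 5.1945); 1.5972 ± 3.6114i (modulus 3.9489). The spectral radius is the largest modulus: r(A) ≈ 5.1945. (Cross-check: r(A) ≤ ||A||_2 ≈ 7.2224; equality holds whenever A is normal, though it can also hold for some non-normal A.)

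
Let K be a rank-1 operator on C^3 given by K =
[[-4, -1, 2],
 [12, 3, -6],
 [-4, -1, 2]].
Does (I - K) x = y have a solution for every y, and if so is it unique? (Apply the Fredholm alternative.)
(I - K) is singular (det(I - K) = 0, i.e. 1 ∈ sigma(K)). (I - K) x = y is solvable iff y ⊥ ker((I - K)^*) = span{(-4, -1, 2)}, i.e. iff -4y_1 - y_2 + 2y_3 = 0. When solvable, the solutions are x = y + c·(1, -3, 1), c arbitrary (ker(I - K) = span{(1, -3, 1)}, dimension 1).

K has rank 1, so it is an outer product K = u v^T: every row of K is a multiple of one row vector. Reading off the entries, u = (1, -3, 1) and v = (-4, -1, 2) (row i of K equals u_i·v^T). A rank-one matrix u v^T satisfies K u = u (v·u) and kills the (2)-dimensional subspace v^⊥, so its characteristic polynomial is lambda^2 (lambda - v·u) with v·u = tr K = 1. Hence the eigenvalues of I - K are 1 (multiplicity 2) and 1 - (1) = 0, so det(I - K) = 0. (Direct check: I - K =
[[5, 1, -2],
 [-12, -2, 6],
 [4, 1, -1]]
has determinant 0.) So 1 is an eigenvalue of K and (I - K) is not invertible. The finite-dimensional Fredholm alternative says: either (I - K) is invertible, or ker(I - K) ≠ {0} and then range(I - K) = ker((I - K)^*)^⊥, with dim ker(I - K) = dim ker((I - K)^*). We are in the second case, so we need both kernels. Kernel of I - K: (I - K) u = u - u (v·u) = u - u = 0, so ker(I - K) = span{u} = span{(1, -3, 1)} (it is exactly 1-dimensional because rank(I - K) = 2). Kernel of the adjoint: K is real, so (I - K)^* = I - K^T = I - v u^T, and (I - v u^T) v = v - v (u·v) = 0; hence ker((I - K)^*) = span{v} = span{(-4, -1, 2)}. Therefore (I - K) x = y is solvable iff <y, v> = 0, i.e. iff -4y_1 - y_2 + 2y_3 = 0. When this holds, K y = u (v·y) = 0, so (I - K) y = y and x = y is a particular solution; the full solution set is the line x = y + c·u = y + c·(1, -3, 1), c ∈ C.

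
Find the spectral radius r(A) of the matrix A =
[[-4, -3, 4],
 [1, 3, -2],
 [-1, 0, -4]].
r(A) ≈ 4.1459

The eigenvalues of A are the roots of its characteristic polynomial. With M = A (coefficients from the trace, the sum of principal 2x2 minors, and det A):
  p(λ) = det(λ I - M) = λ^3 + 5λ^2 - λ - 42.
No integer candidate from the rational root theorem (±divisors of 42) is a root, so the roots are irrational. The cubic discriminant is Δ = -22819 < 0, so there is one real root and a complex-conjugate pair. p(2) = -16 and p(3) = 27 have opposite signs, so a root lies in (2, 3); Newton's method refines it to λ ≈ 2.4435. Dividing out (λ - (2.4435)) leaves approximately λ^2 + 7.4435λ + 17.1883. For λ^2 + 7.4435λ + 17.1883 the discriminant is -13.3475. It is negative, so the remaining roots are the complex-conjugate pair λ ≈ -3.7218 ± 1.8267i. Their product equals the constant term, so |λ|^2 ≈ 17.1883 and |λ| ≈ 4.1459.
Thus the eigenvalues (to 4 decimals) are 2.4435 (modulus 2.4435); -3.7218 ± 1.8267i (modulus 4.1459). The spectral radius is the largest modulus: r(A) ≈ 4.1459. (Cross-check: r(A) ≤ ||A||_2 ≈ 7.5668; equality holds whenever A is normal, though it can also hold for some non-normal A.)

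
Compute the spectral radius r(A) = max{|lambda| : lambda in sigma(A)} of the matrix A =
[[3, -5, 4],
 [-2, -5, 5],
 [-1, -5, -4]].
r(A) ≈ 7.3171

The eigenvalues of A are the roots of its characteristic polynomial. With M = A (coefficients from the trace, the sum of principal 2x2 minors, and det A):
  p(λ) = det(λ I - M) = λ^3 + 6λ^2 + 12λ - 220.
No integer candidate from the rational root theorem (±divisors of 220) is a root, so the roots are irrational. The cubic discriminant is Δ = -1403568 < 0, so there is one real root and a complex-conjugate pair. p(4) = -12 and p(5) = 115 have opposite signs, so a root lies in (4, 5); Newton's method refines it to λ ≈ 4.1091. Dividing out (λ - (4.1091)) leaves approximately λ^2 + 10.1091λ + 53.5395. For λ^2 + 10.1091λ + 53.5395 the discriminant is -111.9638. It is negative, so the remaining roots are the complex-conjugate pair λ ≈ -5.0546 ± 5.2906i. Their product equals the constant term, so |λ|^2 ≈ 53.5395 and |λ| ≈ 7.3171.
Thus the eigenvalues (to 4 decimals) are 4.1091 (modulus 4.1091); -5.0546 ± 5.2906i (modulus 7.3171). The spectral radius is the largest modulus: r(A) ≈ 7.3171. (Cross-check: r(A) ≤ ||A||_2 ≈ 9.6293; equality holds whenever A is normal, though it can also hold for some non-normal A.)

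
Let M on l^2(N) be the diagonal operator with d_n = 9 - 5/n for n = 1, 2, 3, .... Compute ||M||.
||M|| = 9

For a diagonal operator on l^2 with entries d_n, ||M|| = sup_n |d_n|. Here d_1 = 4, d_2 = 13/2, ..., and d_n = 9 - 5/n increases monotonically toward 9. All terms lie in [4, 9), so |d_n| = d_n and the supremum is the limit 9, which is not attained by any individual d_n. Hence ||M|| = 9.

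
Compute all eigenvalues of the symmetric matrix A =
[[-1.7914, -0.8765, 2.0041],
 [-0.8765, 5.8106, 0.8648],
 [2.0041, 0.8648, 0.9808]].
sigma(A) ≈ {-3, 2, 6}

A is real symmetric, so its spectrum consists of real eigenvalues. Expanding the characteristic polynomial of the displayed matrix gives
  det(λ I - A) = p(λ) = λ^3 + (-5)λ^2 + (-12)λ + (36).
Solving p(λ) = 0 yields eigenvalues ≈ -3, 2, 6. (A is shown rounded to 4 decimals, so these recover the underlying integer eigenvalues to within that precision.)
Verification: the trace of A = 5 equals the sum of eigenvalues 5, and det(A) ≈ -35.9990 matches the eigenvalue product -36.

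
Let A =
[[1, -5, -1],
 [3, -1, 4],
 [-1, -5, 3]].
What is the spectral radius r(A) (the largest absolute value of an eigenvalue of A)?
r(A) ≈ 5.7384

The eigenvalues of A are the roots of its characteristic polynomial. With M = A (coefficients from the trace, the sum of principal 2x2 minors, and det A):
  p(λ) = det(λ I - M) = λ^3 - 3λ^2 + 33λ - 98.
No integer candidate from the rational root theorem (±divisors of 98) is a root, so the roots are irrational. The cubic discriminant is Δ = -229203 < 0, so there is one real root and a complex-conjugate pair. p(2) = -36 and p(3) = 1 have opposite signs, so a root lies in (2, 3); Newton's method refines it to λ ≈ 2.9761. Dividing out (λ - (2.9761)) leaves approximately λ^2 - 0.0239λ + 32.9289. For λ^2 - 0.0239λ + 32.9289 the discriminant is -131.715. It is negative, so the remaining roots are the complex-conjugate pair λ ≈ 0.0119 ± 5.7384i. Their product equals the constant term, so |λ|^2 ≈ 32.9289 and |λ| ≈ 5.7384.
Thus the eigenvalues (to 4 decimals) are 2.9761 (modulus 2.9761); 0.0119 ± 5.7384i (modulus 5.7384). The spectral radius is the largest modulus: r(A) ≈ 5.7384. (Cross-check: r(A) ≤ ||A||_2 ≈ 7.6191; equality holds whenever A is normal, though it can also hold for some non-normal A.)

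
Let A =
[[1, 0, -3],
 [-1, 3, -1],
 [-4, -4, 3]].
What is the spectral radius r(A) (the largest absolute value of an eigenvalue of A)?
r(A) ≈ 5.9556

The eigenvalues of A are the roots of its characteristic polynomial. With M = A (coefficients from the trace, the sum of principal 2x2 minors, and det A):
  p(λ) = det(λ I - M) = λ^3 - 7λ^2 - λ + 43.
No integer candidate from the rational root theorem (±divisors of 43) is a root, so the roots are irrational. The cubic discriminant is Δ = 14544 > 0, so there are three distinct real roots. p(-3) = -44 and p(-2) = 9 have opposite signs, so a root lies in (-3, -2); Newton's method refines it to λ ≈ -2.2151. p(3) = 4 and p(4) = -9 have opposite signs, so a root lies in (3, 4); Newton's method refines it to λ ≈ 3.2595. p(5) = -12 and p(6) = 1 have opposite signs, so a root lies in (5, 6); Newton's method refines it to λ ≈ 5.9556. Check (Vieta): the three roots sum to 7, matching tr M = 7.
Thus the eigenvalues (to 4 decimals) are -2.2151 (modulus 2.2151); 3.2595 (modulus 3.2595); 5.9556 (modulus 5.9556). The spectral radius is the largest modulus: r(A) ≈ 5.9556. (Cross-check: r(A) ≤ ||A||_2 ≈ 6.9956; equality holds whenever A is normal, though it can also hold for some non-normal A.)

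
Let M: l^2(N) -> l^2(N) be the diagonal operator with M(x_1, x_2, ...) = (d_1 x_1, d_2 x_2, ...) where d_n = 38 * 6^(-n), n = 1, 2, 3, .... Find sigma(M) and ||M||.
sigma(M) = {38 * 6^(-n) : n ≥ 1} ∪ {0}; ||M|| = 19/3

A bounded diagonal operator on l^2 with diagonal entries d_n has spectrum equal to the closure of {d_n : n ≥ 1}: every d_n is an eigenvalue (with eigenvector e_n), so {d_n} ⊂ sigma(M); the spectrum is closed, so its closure is too; and for lambda not in the closure, (M - lambda I) has bounded inverse (the diagonal entries 1/(d_n - lambda) are bounded). For our sequence d_n = 38 * 6^(-n), n = 1, 2, 3, ...:
  - {d_n} = {38 * 6^(-n) : n ≥ 1}; the only limit point is 0
  - closure = {38 * 6^(-n) : n ≥ 1} ∪ {0}
For the norm: a diagonal operator has ||M|| = sup_n |d_n|. Here d_n = 38 * 6^(-n) is positive and decreasing, so sup_n |d_n| = d_1 = 38/6 = 19/3. So ||M|| = 19/3.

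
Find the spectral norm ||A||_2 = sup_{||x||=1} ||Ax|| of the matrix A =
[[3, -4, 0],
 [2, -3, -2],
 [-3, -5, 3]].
||A||_2 ≈ 7.2162 (= sqrt(largest eigenvalue of A^T A))

||A||_2 = sigma_max(A) = sqrt(lambda_max(A^T A)). Form the symmetric matrix M = A^T A =
[[22, -3, -13],
 [-3, 50, -9],
 [-13, -9, 13]].
Its characteristic polynomial (trace, sum of principal 2x2 minors, determinant of M give the coefficients) is
  p(λ) = det(λ I - M) = λ^3 - 85λ^2 + 1777λ - 3249.
No integer candidate from the rational root theorem (±divisors of 3249) is a root, so the roots are irrational. The cubic discriminant is Δ = 936687456 > 0, so there are three distinct real roots. p(2) = -27 and p(3) = 1344 have opposite signs, so a root lies in (2, 3); Newton's method refines it to λ ≈ 2.0187. p(30) = 561 and p(31) = -56 have opposite signs, so a root lies in (30, 31); Newton's method refines it to λ ≈ 30.9083. p(52) = -77 and p(53) = 1044 have opposite signs, so a root lies in (52, 53); Newton's method refines it to λ ≈ 52.073. Check (Vieta): the three roots sum to 85, matching tr M = 85.
So the eigenvalues of A^T A are ≈ 2.0187, 30.9083, 52.073 (all ≥ 0, as they must be for A^T A). The largest is λ_max ≈ 52.073, hence ||A||_2 = sqrt(λ_max) ≈ 7.2162.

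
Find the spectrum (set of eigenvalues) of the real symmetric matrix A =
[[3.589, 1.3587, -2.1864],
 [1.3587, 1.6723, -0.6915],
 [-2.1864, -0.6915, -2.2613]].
sigma(A) ≈ {-3, 1, 5}

A is real symmetric, so its spectrum consists of real eigenvalues. Expanding the characteristic polynomial of the displayed matrix gives
  det(λ I - A) = p(λ) = λ^3 + (-3)λ^2 + (-13)λ + (15).
Solving p(λ) = 0 yields eigenvalues ≈ -3, 1, 5. (A is shown rounded to 4 decimals, so these recover the underlying integer eigenvalues to within that precision.)
Verification: the trace of A = 3 equals the sum of eigenvalues 3, and det(A) ≈ -14.9995 matches the eigenvalue product -15.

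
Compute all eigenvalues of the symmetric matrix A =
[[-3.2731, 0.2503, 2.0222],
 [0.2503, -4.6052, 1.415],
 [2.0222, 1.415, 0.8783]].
sigma(A) ≈ {-5, -4, 2}

A is real symmetric, so its spectrum consists of real eigenvalues. Expanding the characteristic polynomial of the displayed matrix gives
  det(λ I - A) = p(λ) = λ^3 + (7)λ^2 + (2)λ + (-40.0018).
Solving p(λ) = 0 yields eigenvalues ≈ -5, -4, 2. (A is shown rounded to 4 decimals, so these recover the underlying integer eigenvalues to within that precision.)
Verification: the trace of A = -7 equals the sum of eigenvalues -7, and det(A) ≈ 40.0018 matches the eigenvalue product 40.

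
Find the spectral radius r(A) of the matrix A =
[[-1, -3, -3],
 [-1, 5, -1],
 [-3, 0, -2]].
r(A) ≈ 5.3466

The eigenvalues of A are the roots of its characteristic polynomial. With M = A (coefficients from the trace, the sum of principal 2x2 minors, and det A):
  p(λ) = det(λ I - M) = λ^3 - 2λ^2 - 25λ + 38.
No integer candidate from the rational root theorem (±divisors of 38) is a root, so the roots are irrational. The cubic discriminant is Δ = 61428 > 0, so there are three distinct real roots. p(-5) = -12 and p(-4) = 42 have opposite signs, so a root lies in (-5, -4); Newton's method refines it to λ ≈ -4.8209. p(1) = 12 and p(2) = -12 have opposite signs, so a root lies in (1, 2); Newton's method refines it to λ ≈ 1.4743. p(5) = -12 and p(6) = 32 have opposite signs, so a root lies in (5, 6); Newton's method refines it to λ ≈ 5.3466. Check (Vieta): the three roots sum to 2, matching tr M = 2.
Thus the eigenvalues (to 4 decimals) are -4.8209 (modulus 4.8209); 1.4743 (modulus 1.4743); 5.3466 (modulus 5.3466). The spectral radius is the largest modulus: r(A) ≈ 5.3466. (Cross-check: r(A) ≤ ||A||_2 ≈ 5.8967; equality holds whenever A is normal, though it can also hold for some non-normal A.)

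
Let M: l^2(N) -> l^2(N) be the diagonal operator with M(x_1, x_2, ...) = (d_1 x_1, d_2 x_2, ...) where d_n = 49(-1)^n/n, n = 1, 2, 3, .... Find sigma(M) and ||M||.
sigma(M) = {49(-1)^n/n : n ≥ 1} ∪ {0}; ||M|| = 49

A bounded diagonal operator on l^2 with diagonal entries d_n has spectrum equal to the closure of {d_n : n ≥ 1}: every d_n is an eigenvalue (with eigenvector e_n), so {d_n} ⊂ sigma(M); the spectrum is closed, so its closure is too; and for lambda not in the closure, (M - lambda I) has bounded inverse (the diagonal entries 1/(d_n - lambda) are bounded). For our sequence d_n = 49(-1)^n/n, n = 1, 2, 3, ...:
  - {d_n} = {49(-1)^n/n : n ≥ 1}; the only limit point is 0
  - closure = {49(-1)^n/n : n ≥ 1} ∪ {0}
For the norm: a diagonal operator has ||M|| = sup_n |d_n|. Here |d_n| = 49/n is decreasing, so sup_n |d_n| = |d_1| = 49. So ||M|| = 49.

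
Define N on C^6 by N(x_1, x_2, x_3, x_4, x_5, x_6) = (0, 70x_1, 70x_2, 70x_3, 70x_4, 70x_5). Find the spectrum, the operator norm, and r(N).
sigma(N) = {0}; ||N|| = 70; r(N) = 0. (N is nilpotent with N^6 = 0.)

On C^6, N is a strictly lower-triangular matrix with 70 on the subdiagonal and zeros elsewhere, so its characteristic polynomial is lambda^6 and every eigenvalue is 0: sigma(N) = {0}. For the operator norm, N e_i = 70e_{i+1} for i = 1, ..., 5 and N e_6 = 0, so the singular values of N are 70 (with multiplicity 5) and 0; hence ||N|| = 70. The spectral radius r(N) = max|lambda| = 0. Note ||N|| > r(N) — characteristic of non-normal nilpotent operators. Indeed N^6 = 0.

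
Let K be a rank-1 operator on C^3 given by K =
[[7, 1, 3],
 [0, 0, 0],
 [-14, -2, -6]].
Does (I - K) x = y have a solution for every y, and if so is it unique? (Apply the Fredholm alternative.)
(I - K) is singular (det(I - K) = 0, i.e. 1 ∈ sigma(K)). (I - K) x = y is solvable iff y ⊥ ker((I - K)^*) = span{(7, 1, 3)}, i.e. iff 7y_1 + y_2 + 3y_3 = 0. When solvable, the solutions are x = y + c·(1, 0, -2), c arbitrary (ker(I - K) = span{(1, 0, -2)}, dimension 1).

K has rank 1, so it is an outer product K = u v^T: every row of K is a multiple of one row vector. Reading off the entries, u = (1, 0, -2) and v = (7, 1, 3) (row i of K equals u_i·v^T). A rank-one matrix u v^T satisfies K u = u (v·u) and kills the (2)-dimensional subspace v^⊥, so its characteristic polynomial is lambda^2 (lambda - v·u) with v·u = tr K = 1. Hence the eigenvalues of I - K are 1 (multiplicity 2) and 1 - (1) = 0, so det(I - K) = 0. (Direct check: I - K =
[[-6, -1, -3],
 [0, 1, 0],
 [14, 2, 7]]
has determinant 0.) So 1 is an eigenvalue of K and (I - K) is not invertible. The finite-dimensional Fredholm alternative says: either (I - K) is invertible, or ker(I - K) ≠ {0} and then range(I - K) = ker((I - K)^*)^⊥, with dim ker(I - K) = dim ker((I - K)^*). We are in the second case, so we need both kernels. Kernel of I - K: (I - K) u = u - u (v·u) = u - u = 0, so ker(I - K) = span{u} = span{(1, 0, -2)} (it is exactly 1-dimensional because rank(I - K) = 2). Kernel of the adjoint: K is real, so (I - K)^* = I - K^T = I - v u^T, and (I - v u^T) v = v - v (u·v) = 0; hence ker((I - K)^*) = span{v} = span{(7, 1, 3)}. Therefore (I - K) x = y is solvable iff <y, v> = 0, i.e. iff 7y_1 + y_2 + 3y_3 = 0. When this holds, K y = u (v·y) = 0, so (I - K) y = y and x = y is a particular solution; the full solution set is the line x = y + c·u = y + c·(1, 0, -2), c ∈ C.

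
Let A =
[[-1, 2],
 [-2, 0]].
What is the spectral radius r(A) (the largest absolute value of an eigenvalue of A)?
r(A) = 2

The eigenvalues of A are the roots of its characteristic polynomial. With M = A (coefficients from the trace and determinant):
  p(λ) = det(λ I - M) = λ^2 + λ + 4.
For λ^2 + λ + 4 the discriminant is -15. It is negative, so the roots are the complex-conjugate pair λ = -1/2 ± (sqrt(15)/2) i ≈ -0.5 ± 1.9365i. For a conjugate pair the product of the roots equals the constant term, so |λ|^2 = 4 and |λ| = sqrt(4) = 2.
Thus the eigenvalues (to 4 decimals) are -0.5 ± 1.9365i (modulus 2). The spectral radius is the largest modulus: r(A) = 2. (Cross-check: r(A) ≤ ||A||_2 ≈ 2.5616; equality holds whenever A is normal, though it can also hold for some non-normal A.)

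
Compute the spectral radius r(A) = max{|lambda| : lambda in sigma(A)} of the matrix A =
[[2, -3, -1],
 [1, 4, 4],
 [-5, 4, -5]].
r(A) ≈ 6.4404

The eigenvalues of A are the roots of its characteristic polynomial. With M = A (coefficients from the trace, the sum of principal 2x2 minors, and det A):
  p(λ) = det(λ I - M) = λ^3 - λ^2 - 40λ + 51.
No integer candidate from the rational root theorem (±divisors of 51) is a root, so the roots are irrational. The cubic discriminant is Δ = 224297 > 0, so there are three distinct real roots. p(-7) = -61 and p(-6) = 39 have opposite signs, so a root lies in (-7, -6); Newton's method refines it to λ ≈ -6.4404. p(1) = 11 and p(2) = -25 have opposite signs, so a root lies in (1, 2); Newton's method refines it to λ ≈ 1.2869. p(6) = -9 and p(7) = 65 have opposite signs, so a root lies in (6, 7); Newton's method refines it to λ ≈ 6.1535. Check (Vieta): the three roots sum to 1, matching tr M = 1.
Thus the eigenvalues (to 4 decimals) are -6.4404 (modulus 6.4404); 1.2869 (modulus 1.2869); 6.1535 (modulus 6.1535). The spectral radius is the largest modulus: r(A) ≈ 6.4404. (Cross-check: r(A) ≤ ||A||_2 ≈ 8.4666; equality holds whenever A is normal, though it can also hold for some non-normal A.)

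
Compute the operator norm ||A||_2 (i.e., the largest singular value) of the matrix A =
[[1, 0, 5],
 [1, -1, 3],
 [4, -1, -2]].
||A||_2 ≈ 6.1667 (= sqrt(largest eigenvalue of A^T A))

||A||_2 = sigma_max(A) = sqrt(lambda_max(A^T A)). Form the symmetric matrix M = A^T A =
[[18, -5, 0],
 [-5, 2, -1],
 [0, -1, 38]].
Its characteristic polynomial (trace, sum of principal 2x2 minors, determinant of M give the coefficients) is
  p(λ) = det(λ I - M) = λ^3 - 58λ^2 + 770λ - 400.
No integer candidate from the rational root theorem (±divisors of 400) is a root, so the roots are irrational. The cubic discriminant is Δ = 173436400 > 0, so there are three distinct real roots. p(0) = -400 and p(1) = 313 have opposite signs, so a root lies in (0, 1); Newton's method refines it to λ ≈ 0.5413. p(19) = 151 and p(20) = -200 have opposite signs, so a root lies in (19, 20); Newton's method refines it to λ ≈ 19.4299. p(38) = -20 and p(39) = 731 have opposite signs, so a root lies in (38, 39); Newton's method refines it to λ ≈ 38.0288. Check (Vieta): the three roots sum to 58, matching tr M = 58.
So the eigenvalues of A^T A are ≈ 0.5413, 19.4299, 38.0288 (all ≥ 0, as they must be for A^T A). The largest is λ_max ≈ 38.0288, hence ||A||_2 = sqrt(λ_max) ≈ 6.1667.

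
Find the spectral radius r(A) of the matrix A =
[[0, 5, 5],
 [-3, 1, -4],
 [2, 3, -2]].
r(A) ≈ 5.3969

The eigenvalues of A are the roots of its characteristic polynomial. With M = A (coefficients from the trace, the sum of principal 2x2 minors, and det A):
  p(λ) = det(λ I - M) = λ^3 + λ^2 + 15λ + 125.
No integer candidate from the rational root theorem (±divisors of 125) is a root, so the roots are irrational. The cubic discriminant is Δ = -401900 < 0, so there is one real root and a complex-conjugate pair. p(-5) = -50 and p(-4) = 17 have opposite signs, so a root lies in (-5, -4); Newton's method refines it to λ ≈ -4.2916. Dividing out (λ - (-4.2916)) leaves approximately λ^2 - 3.2916λ + 29.1265. For λ^2 - 3.2916λ + 29.1265 the discriminant is -105.671. It is negative, so the remaining roots are the complex-conjugate pair λ ≈ 1.6458 ± 5.1398i. Their product equals the constant term, so |λ|^2 ≈ 29.1265 and |λ| ≈ 5.3969.
Thus the eigenvalues (to 4 decimals) are -4.2916 (modulus 4.2916); 1.6458 ± 5.1398i (modulus 5.3969). The spectral radius is the largest modulus: r(A) ≈ 5.3969. (Cross-check: r(A) ≤ ||A||_2 ≈ 7.5729; equality holds whenever A is normal, though it can also hold for some non-normal A.)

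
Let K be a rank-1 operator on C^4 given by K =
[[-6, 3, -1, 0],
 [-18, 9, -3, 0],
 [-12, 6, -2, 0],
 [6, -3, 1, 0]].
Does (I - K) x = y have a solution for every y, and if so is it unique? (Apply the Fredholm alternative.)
(I - K) is singular (det(I - K) = 0, i.e. 1 ∈ sigma(K)). (I - K) x = y is solvable iff y ⊥ ker((I - K)^*) = span{(-6, 3, -1, 0)}, i.e. iff -6y_1 + 3y_2 - y_3 = 0. When solvable, the solutions are x = y + c·(1, 3, 2, -1), c arbitrary (ker(I - K) = span{(1, 3, 2, -1)}, dimension 1).

K has rank 1, so it is an outer product K = u v^T: every row of K is a multiple of one row vector. Reading off the entries, u = (1, 3, 2, -1) and v = (-6, 3, -1, 0) (row i of K equals u_i·v^T). A rank-one matrix u v^T satisfies K u = u (v·u) and kills the (3)-dimensional subspace v^⊥, so its characteristic polynomial is lambda^3 (lambda - v·u) with v·u = tr K = 1. Hence the eigenvalues of I - K are 1 (multiplicity 3) and 1 - (1) = 0, so det(I - K) = 0. (Direct check: I - K =
[[7, -3, 1, 0],
 [18, -8, 3, 0],
 [12, -6, 3, 0],
 [-6, 3, -1, 1]]
has determinant 0.) So 1 is an eigenvalue of K and (I - K) is not invertible. The finite-dimensional Fredholm alternative says: either (I - K) is invertible, or ker(I - K) ≠ {0} and then range(I - K) = ker((I - K)^*)^⊥, with dim ker(I - K) = dim ker((I - K)^*). We are in the second case, so we need both kernels. Kernel of I - K: (I - K) u = u - u (v·u) = u - u = 0, so ker(I - K) = span{u} = span{(1, 3, 2, -1)} (it is exactly 1-dimensional because rank(I - K) = 3). Kernel of the adjoint: K is real, so (I - K)^* = I - K^T = I - v u^T, and (I - v u^T) v = v - v (u·v) = 0; hence ker((I - K)^*) = span{v} = span{(-6, 3, -1, 0)}. Therefore (I - K) x = y is solvable iff <y, v> = 0, i.e. iff -6y_1 + 3y_2 - y_3 = 0. When this holds, K y = u (v·y) = 0, so (I - K) y = y and x = y is a particular solution; the full solution set is the line x = y + c·u = y + c·(1, 3, 2, -1), c ∈ C.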